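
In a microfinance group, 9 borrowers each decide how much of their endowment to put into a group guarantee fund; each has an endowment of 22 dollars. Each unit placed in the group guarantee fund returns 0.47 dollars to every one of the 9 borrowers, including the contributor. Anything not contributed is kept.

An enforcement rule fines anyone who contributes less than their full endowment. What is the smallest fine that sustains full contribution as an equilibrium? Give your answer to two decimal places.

11.66 dollars

Given the others contribute fully, the best deviation is to contribute 0 (any partial contribution still incurs the fine and gives up units whose private return 0.47 is below 1).
Deviating from 22 to 0 saves 22 dollars but forfeits the deviator's share of the drop in the group guarantee fund: 0.47 × 22 = 10.34.
So the deviation gain is 22 − 10.34 = 11.66, and the fine must be at least 11.66 dollars to wipe it out.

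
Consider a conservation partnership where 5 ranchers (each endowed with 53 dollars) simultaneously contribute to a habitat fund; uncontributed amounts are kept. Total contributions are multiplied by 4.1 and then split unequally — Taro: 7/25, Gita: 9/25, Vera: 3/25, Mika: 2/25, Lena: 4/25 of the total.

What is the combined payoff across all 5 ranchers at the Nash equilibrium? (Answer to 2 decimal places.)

Player j's private return per contributed unit is 4.1 × (j's share). Contributing is weakly dominant for j when that share is at least 1/4.1 = 0.2439, and contributing 0 is dominant otherwise.
The shares above 0.2439 belong to Taro and Gita, contributing 53 each; the remaining 3 contribute 0. Total contributed: 106.
The habitat fund pays out 4.1 × 106 = 434.60 in total (split across the unequal shares, but the aggregate is all that matters for the group sum).
The 3 free-riders keep 53 each, adding 159. Group total = 159 + 434.60 = 593.60.

593.60 dollars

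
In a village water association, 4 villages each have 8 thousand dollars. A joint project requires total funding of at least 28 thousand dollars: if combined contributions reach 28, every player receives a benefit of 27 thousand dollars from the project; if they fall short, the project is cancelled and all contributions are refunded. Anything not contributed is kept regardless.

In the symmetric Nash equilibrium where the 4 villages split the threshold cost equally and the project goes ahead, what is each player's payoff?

Equal share of the threshold: 28/4 = 7.
At this profile no one gains by cutting their contribution: any cut drops the total below 28, the project is cancelled, contributions are refunded, and the deviator ends with 8, which is less than 8 − 7 + 27 = 28. Contributing more than 7 just wastes the excess. So contributing exactly 7 is a best response.
Each player's payoff: 8 − 7 + 27 = 28.

28 thousand dollars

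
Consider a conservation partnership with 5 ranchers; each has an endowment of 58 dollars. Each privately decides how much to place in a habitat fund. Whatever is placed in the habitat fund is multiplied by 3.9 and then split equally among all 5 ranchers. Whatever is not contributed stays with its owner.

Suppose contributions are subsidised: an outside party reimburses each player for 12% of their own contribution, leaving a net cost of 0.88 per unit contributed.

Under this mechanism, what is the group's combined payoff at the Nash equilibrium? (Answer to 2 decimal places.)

290.00 dollars

With the mechanism, a contributed unit returns (3.9/5) / 0.88 = 0.8864 per unit of net cost — still below 1 — so contributing 0 remains dominant for every player.
Everyone keeps their endowment and the group total is 5 × 58 = 290.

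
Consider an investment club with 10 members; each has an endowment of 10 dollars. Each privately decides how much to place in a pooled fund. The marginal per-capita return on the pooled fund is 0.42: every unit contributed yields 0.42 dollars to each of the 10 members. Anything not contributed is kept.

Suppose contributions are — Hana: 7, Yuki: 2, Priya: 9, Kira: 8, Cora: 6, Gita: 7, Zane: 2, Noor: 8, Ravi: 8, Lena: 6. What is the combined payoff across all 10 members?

301.60 dollars

Total contributed: 7 + 2 + 9 + 8 + 6 + 7 + 2 + 8 + 8 + 6 = 63; total kept: 10 × 10 − 63 = 37.
The pooled fund pays out 0.42 × 10 × 63 = 264.60 in aggregate.
Group total = 37 + 264.60 = 301.60.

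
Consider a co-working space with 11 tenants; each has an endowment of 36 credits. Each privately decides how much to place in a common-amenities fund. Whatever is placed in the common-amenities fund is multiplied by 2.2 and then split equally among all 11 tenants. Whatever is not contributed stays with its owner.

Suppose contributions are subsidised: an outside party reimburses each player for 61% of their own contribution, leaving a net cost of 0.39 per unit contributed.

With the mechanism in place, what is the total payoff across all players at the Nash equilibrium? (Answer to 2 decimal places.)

With the mechanism, a contributed unit returns (2.2/11) / 0.39 = 0.5128 per unit of net cost — still below 1 — so contributing 0 remains dominant for every player.
At the Nash equilibrium no one contributes; group total payoff = 11 × 36 = 396.

396.00 credits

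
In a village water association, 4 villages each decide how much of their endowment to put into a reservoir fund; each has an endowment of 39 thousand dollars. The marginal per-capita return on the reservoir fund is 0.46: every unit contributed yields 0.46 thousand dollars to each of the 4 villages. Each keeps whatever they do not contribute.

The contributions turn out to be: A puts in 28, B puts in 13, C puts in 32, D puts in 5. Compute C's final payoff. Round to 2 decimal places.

Total contributed: 28 + 13 + 32 + 5 = 78.
Each receives 0.46 × 78 = 35.88 from the reservoir fund.
C keeps 39 − 32 = 7, so C's payoff is 7 + 35.88 = 42.88.

42.88 thousand dollars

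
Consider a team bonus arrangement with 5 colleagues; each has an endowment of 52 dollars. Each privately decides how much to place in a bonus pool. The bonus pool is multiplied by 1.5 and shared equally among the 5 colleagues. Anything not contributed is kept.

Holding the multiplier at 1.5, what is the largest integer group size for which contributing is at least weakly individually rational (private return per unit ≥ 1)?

1

Private return per unit is 1.5/(group size), which is ≥ 1 whenever the group size is ≤ 1.5.
The largest such integer is 1.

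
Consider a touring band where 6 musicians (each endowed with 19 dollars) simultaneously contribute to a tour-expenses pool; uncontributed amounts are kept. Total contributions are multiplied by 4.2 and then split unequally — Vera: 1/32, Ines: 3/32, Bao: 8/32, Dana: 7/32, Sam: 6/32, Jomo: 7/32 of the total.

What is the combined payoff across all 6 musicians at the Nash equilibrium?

174.80 dollars

A player with share s gets back 4.2·s per unit contributed, so full contribution is dominant for anyone with s > 1/4.2 = 0.2381 and zero contribution is dominant for anyone below.
Only Bao (8/32) clears that bar, contributing 19; the remaining 5 contribute 0. Total contributed: 19.
The tour-expenses pool pays out 4.2 × 19 = 79.80 in total (split across the unequal shares, but the aggregate is all that matters for the group sum).
The 5 free-riders keep 19 each, adding 95. Group total = 95 + 79.80 = 174.80.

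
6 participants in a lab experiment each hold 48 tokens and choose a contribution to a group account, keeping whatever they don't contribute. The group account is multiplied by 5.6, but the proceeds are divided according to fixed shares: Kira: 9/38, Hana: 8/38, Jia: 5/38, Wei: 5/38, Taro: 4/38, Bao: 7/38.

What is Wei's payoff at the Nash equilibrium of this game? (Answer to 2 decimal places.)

154.11 tokens

For player j, contributing a unit is worthwhile iff 5.6 × (j's share) ≥ 1, i.e. iff j's share is at least 0.1786.
The shares above 0.1786 belong to Kira, Hana and Bao, contributing 48 each; the remaining 3 contribute 0. Total contributed: 144.
Wei keeps 48 and receives 5.6 × 144 × 5/38 = 106.11 from the group account, for a payoff of 154.11.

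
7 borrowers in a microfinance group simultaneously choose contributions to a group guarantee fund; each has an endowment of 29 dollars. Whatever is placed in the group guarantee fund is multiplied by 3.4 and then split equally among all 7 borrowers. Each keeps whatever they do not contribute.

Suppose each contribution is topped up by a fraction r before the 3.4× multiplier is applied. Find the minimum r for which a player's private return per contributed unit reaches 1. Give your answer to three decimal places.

1.059

With matching at rate r, one contributed unit becomes (1 + r) in the group guarantee fund and returns 3.4 × (1 + r) / 7 to the contributor.
Setting this equal to 1: 1 + r = 7/3.4 = 2.0588.
So the minimum matching rate is r = 2.0588 − 1 = 1.059.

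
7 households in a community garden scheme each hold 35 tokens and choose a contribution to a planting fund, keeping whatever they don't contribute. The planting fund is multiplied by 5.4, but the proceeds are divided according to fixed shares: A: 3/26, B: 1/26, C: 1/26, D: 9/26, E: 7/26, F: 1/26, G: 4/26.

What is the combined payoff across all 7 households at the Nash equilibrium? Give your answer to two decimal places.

553.00 tokens

Each unit j contributes comes back to j as 5.4 × (j's share), so j prefers to contribute only if that share exceeds 1/5.4 = 0.1852; otherwise keeping the unit dominates.
The shares above 0.1852 belong to D and E, contributing 35 each; the remaining 5 contribute 0. Total contributed: 70.
The planting fund pays out 5.4 × 70 = 378.00 in total (split across the unequal shares, but the aggregate is all that matters for the group sum).
The 5 free-riders keep 35 each, adding 175. Group total = 175 + 378.00 = 553.00.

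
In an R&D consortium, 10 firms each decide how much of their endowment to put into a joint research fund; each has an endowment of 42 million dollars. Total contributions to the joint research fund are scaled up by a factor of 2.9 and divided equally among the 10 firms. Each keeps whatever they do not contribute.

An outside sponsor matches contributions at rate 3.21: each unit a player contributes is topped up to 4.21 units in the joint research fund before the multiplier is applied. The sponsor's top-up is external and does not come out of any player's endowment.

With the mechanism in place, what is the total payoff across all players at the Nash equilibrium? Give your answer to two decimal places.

5127.78 million dollars

Under the mechanism each unit contributed yields 2.9 × 4.21 / 10 = 1.2209 back to its contributor per unit of net cost, which exceeds 1, making full contribution the dominant choice for everyone.
So the Nash equilibrium is full contribution by all 10; the group earns 2.9 × 4.21 × 420 = 5127.78.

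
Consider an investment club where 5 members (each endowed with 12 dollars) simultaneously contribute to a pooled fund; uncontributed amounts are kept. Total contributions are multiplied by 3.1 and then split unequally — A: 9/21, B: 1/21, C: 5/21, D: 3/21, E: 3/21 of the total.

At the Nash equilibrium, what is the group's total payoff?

85.20 dollars

Player j's private return per contributed unit is 3.1 × (j's share). Contributing is weakly dominant for j when that share is at least 1/3.1 = 0.3226, and contributing 0 is dominant otherwise.
The only share above 0.3226 is A's 9/21, contributing 12; the remaining 4 contribute 0. Total contributed: 12.
The pooled fund pays out 3.1 × 12 = 37.20 in total (split across the unequal shares, but the aggregate is all that matters for the group sum).
The 4 free-riders keep 12 each, adding 48. Group total = 48 + 37.20 = 85.20.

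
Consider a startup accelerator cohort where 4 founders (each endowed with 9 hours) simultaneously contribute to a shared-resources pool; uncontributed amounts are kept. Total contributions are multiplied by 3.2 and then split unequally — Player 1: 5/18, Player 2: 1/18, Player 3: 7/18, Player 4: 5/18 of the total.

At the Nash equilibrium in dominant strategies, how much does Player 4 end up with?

17.00 hours

For player j, contributing a unit is worthwhile iff 3.2 × (j's share) ≥ 1, i.e. iff j's share is at least 0.3125.
Only Player 3 (7/18) clears that bar, contributing 9; the remaining 3 contribute 0. Total contributed: 9.
Player 4 keeps 9 and receives 3.2 × 9 × 5/18 = 8.00 from the shared-resources pool, for a payoff of 17.00.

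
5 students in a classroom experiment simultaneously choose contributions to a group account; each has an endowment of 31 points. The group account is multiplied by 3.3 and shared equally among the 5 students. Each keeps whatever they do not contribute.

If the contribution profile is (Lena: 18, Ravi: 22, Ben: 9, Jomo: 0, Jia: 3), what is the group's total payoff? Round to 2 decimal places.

Total contributed: 18 + 22 + 9 + 0 + 3 = 52; total kept: 5 × 31 − 52 = 103.
The group account pays out 3.3 × 52 = 171.60 in aggregate.
Group total = 103 + 171.60 = 274.60.

274.60 points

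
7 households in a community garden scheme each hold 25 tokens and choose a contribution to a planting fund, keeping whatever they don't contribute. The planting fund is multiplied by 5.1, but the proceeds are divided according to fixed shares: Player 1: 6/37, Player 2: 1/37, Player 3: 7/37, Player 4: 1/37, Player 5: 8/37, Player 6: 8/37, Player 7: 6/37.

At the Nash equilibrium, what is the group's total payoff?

For player j, contributing a unit is worthwhile iff 5.1 × (j's share) ≥ 1, i.e. iff j's share is at least 0.1961.
The shares above 0.1961 belong to Player 5 and Player 6, contributing 25 each; the remaining 5 contribute 0. Total contributed: 50.
The planting fund pays out 5.1 × 50 = 255.00 in total (split across the unequal shares, but the aggregate is all that matters for the group sum).
The 5 free-riders keep 25 each, adding 125. Group total = 125 + 255.00 = 380.00.

380.00 tokens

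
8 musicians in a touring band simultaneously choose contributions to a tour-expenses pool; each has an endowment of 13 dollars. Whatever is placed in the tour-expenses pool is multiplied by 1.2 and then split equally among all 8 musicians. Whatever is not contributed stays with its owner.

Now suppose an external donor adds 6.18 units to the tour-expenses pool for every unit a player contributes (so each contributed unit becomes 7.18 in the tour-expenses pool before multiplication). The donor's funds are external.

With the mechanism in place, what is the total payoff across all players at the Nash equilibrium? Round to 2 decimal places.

With the mechanism, a contributed unit returns 1.2 × 7.18 / 8 = 1.0770 per unit of net cost to the contributor — now above 1 — so contributing fully is weakly dominant for every player.
At the Nash equilibrium everyone contributes 13. Group total payoff = 1.2 × 7.18 × 104 = 896.06.

896.06 dollars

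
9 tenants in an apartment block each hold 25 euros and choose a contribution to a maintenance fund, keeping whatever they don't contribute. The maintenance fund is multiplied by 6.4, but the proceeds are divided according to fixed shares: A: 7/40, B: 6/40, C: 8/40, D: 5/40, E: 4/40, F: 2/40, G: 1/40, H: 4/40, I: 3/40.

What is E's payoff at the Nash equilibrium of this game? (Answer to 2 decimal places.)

57.00 euros

For player j, contributing a unit is worthwhile iff 6.4 × (j's share) ≥ 1, i.e. iff j's share is at least 0.1563.
A and C clear that bar, contributing 25 each; the remaining 7 contribute 0. Total contributed: 50.
E keeps 25 and receives 6.4 × 50 × 4/40 = 32.00 from the maintenance fund, for a payoff of 57.00.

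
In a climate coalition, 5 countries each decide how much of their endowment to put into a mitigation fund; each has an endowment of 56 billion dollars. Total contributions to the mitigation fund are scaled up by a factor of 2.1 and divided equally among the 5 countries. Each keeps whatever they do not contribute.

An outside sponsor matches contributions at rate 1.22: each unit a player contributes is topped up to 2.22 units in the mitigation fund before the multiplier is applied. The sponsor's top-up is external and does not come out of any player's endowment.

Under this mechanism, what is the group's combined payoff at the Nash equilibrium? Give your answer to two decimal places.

280.00 billion dollars

Even with the mechanism, each unit contributed returns only 2.1 × 2.22 / 5 = 0.9324 per unit of net cost, so contributing nothing is still dominant.
Everyone keeps their endowment and the group total is 5 × 56 = 280.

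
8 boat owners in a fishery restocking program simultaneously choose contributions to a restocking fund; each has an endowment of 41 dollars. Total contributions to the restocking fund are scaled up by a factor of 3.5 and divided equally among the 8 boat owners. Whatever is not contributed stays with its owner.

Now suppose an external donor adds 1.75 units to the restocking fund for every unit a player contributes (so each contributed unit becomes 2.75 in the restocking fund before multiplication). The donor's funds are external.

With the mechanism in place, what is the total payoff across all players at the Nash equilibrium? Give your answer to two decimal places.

3157.00 dollars

Under the mechanism each unit contributed yields 3.5 × 2.75 / 8 = 1.2031 back to its contributor per unit of net cost, which exceeds 1, making full contribution the dominant choice for everyone.
At the Nash equilibrium everyone contributes 41. Group total payoff = 3.5 × 2.75 × 328 = 3157.00.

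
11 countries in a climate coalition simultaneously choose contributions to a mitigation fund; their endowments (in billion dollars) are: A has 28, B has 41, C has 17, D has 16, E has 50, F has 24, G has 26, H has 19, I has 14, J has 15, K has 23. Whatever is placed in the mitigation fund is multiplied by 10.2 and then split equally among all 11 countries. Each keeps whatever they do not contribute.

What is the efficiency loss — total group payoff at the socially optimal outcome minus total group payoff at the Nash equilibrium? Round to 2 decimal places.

The private return per contributed unit is 10.2/11 = 0.9273 < 1 for every player regardless of endowment, so the Nash equilibrium is zero contribution and the group total is Σ E_j = 28 + 41 + 17 + 16 + 50 + 24 + 26 + 19 + 14 + 15 + 23 = 273.
Each contributed unit returns 10.200 to the group, so the social optimum is full contribution by everyone: group total = 10.200 × 273 = 2784.60.
Efficiency loss = (10.200 − 1) × 273 = 2511.60.

2511.60 billion dollars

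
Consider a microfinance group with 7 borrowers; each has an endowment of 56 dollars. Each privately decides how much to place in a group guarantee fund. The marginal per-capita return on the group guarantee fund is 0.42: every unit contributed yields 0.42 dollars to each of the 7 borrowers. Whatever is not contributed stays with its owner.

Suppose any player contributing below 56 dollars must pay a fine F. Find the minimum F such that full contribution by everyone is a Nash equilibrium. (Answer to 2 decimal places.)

32.48 dollars

Given the others contribute fully, the best deviation is to contribute 0 (any partial contribution still incurs the fine and gives up units whose private return 0.42 is below 1).
Deviating from 56 to 0 saves 56 dollars but forfeits the deviator's share of the drop in the group guarantee fund: 0.42 × 56 = 23.52.
So the deviation gain is 56 − 23.52 = 32.48, and the fine must be at least 32.48 dollars to wipe it out.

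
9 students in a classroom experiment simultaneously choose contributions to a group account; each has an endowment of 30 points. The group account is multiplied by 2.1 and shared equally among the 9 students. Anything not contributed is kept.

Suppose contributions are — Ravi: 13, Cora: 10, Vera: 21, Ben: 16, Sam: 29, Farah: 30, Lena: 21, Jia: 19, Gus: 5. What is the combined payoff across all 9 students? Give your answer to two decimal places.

Total contributed: 13 + 10 + 21 + 16 + 29 + 30 + 21 + 19 + 5 = 164; total kept: 9 × 30 − 164 = 106.
The group account pays out 2.1 × 164 = 344.40 in aggregate.
Group total = 106 + 344.40 = 450.40.

450.40 points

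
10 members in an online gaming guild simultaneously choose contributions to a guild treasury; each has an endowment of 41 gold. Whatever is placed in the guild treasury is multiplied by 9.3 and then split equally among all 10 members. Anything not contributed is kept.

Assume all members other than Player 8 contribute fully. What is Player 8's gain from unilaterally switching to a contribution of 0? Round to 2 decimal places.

2.87 gold

Switching from a contribution of 41 to 0 lets Player 8 keep an extra 41 gold, but lowers the guild treasury by 41, which costs Player 8 their own share of that drop: 9.3/10 × 41 = 38.13.
Net gain = 41 − 38.13 = 2.87. The private return per contributed unit (0.9300) is below 1, so free-riding is indeed the best response regardless of what the others do.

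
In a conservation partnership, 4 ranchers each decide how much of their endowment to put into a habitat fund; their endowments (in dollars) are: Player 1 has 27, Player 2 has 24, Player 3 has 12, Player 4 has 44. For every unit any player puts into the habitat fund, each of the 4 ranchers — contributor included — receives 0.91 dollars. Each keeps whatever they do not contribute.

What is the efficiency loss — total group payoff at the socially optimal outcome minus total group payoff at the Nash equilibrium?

The private return per contributed unit is 0.91 < 1 for everyone, so the Nash equilibrium is zero contribution and the group total is Σ E_j = 27 + 24 + 12 + 44 = 107.
Each contributed unit returns 3.640 to the group, so the social optimum is full contribution by everyone: group total = 3.640 × 107 = 389.48.
Efficiency loss = (3.640 − 1) × 107 = 282.48.

282.48 dollars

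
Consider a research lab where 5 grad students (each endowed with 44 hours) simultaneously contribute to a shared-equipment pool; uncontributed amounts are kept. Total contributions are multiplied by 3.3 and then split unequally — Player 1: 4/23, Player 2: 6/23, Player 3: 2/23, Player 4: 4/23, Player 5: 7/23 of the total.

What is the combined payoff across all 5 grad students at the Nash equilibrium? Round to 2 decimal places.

321.20 hours

Player j's private return per contributed unit is 3.3 × (j's share). Contributing is weakly dominant for j when that share is at least 1/3.3 = 0.3030, and contributing 0 is dominant otherwise.
Player 5 alone (share 7/23) is above the threshold, contributing 44; the remaining 4 contribute 0. Total contributed: 44.
The shared-equipment pool pays out 3.3 × 44 = 145.20 in total (split across the unequal shares, but the aggregate is all that matters for the group sum).
The 4 free-riders keep 44 each, adding 176. Group total = 176 + 145.20 = 321.20.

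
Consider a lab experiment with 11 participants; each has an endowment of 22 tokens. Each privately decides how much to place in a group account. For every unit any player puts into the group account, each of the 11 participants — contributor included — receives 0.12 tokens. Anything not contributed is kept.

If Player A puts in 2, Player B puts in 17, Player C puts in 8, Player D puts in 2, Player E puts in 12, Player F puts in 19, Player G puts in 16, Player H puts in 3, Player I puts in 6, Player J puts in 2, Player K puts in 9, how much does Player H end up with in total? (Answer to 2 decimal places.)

30.52 tokens

Total contributed: 2 + 17 + 8 + 2 + 12 + 19 + 16 + 3 + 6 + 2 + 9 = 96.
Each receives 0.12 × 96 = 11.52 from the group account.
Player H keeps 22 − 3 = 19, so Player H's payoff is 19 + 11.52 = 30.52.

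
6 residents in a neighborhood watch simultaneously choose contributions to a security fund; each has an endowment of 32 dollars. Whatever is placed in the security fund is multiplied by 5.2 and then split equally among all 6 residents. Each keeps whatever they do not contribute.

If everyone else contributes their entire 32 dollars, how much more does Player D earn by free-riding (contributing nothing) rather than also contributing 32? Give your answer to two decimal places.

Switching from a contribution of 32 to 0 lets Player D keep an extra 32 dollars, but lowers the security fund by 32, which costs Player D their own share of that drop: 5.2/6 × 32 = 27.73.
Net gain = 32 − 27.73 = 4.27. The private return per contributed unit (0.8667) is below 1, so free-riding is indeed the best response regardless of what the others do.

4.27 dollars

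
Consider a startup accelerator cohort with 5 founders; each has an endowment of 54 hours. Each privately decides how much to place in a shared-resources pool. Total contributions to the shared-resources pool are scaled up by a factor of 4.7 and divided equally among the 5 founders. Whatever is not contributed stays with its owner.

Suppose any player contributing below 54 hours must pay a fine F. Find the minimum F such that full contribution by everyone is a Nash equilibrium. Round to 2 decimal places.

3.24 hours

Given the others contribute fully, the best deviation is to contribute 0 (any partial contribution still incurs the fine and gives up units whose private return 0.9400 is below 1).
Deviating from 54 to 0 saves 54 hours but forfeits the deviator's share of the drop in the shared-resources pool: 4.7/5 × 54 = 50.76.
So the deviation gain is 54 − 50.76 = 3.24, and the fine must be at least 3.24 hours to wipe it out.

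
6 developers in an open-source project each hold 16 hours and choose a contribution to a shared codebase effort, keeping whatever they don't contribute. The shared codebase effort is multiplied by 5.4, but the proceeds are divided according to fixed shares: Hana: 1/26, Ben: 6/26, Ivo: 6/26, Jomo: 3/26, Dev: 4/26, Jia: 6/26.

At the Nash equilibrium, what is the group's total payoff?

307.20 hours

Player j's private return per contributed unit is 5.4 × (j's share). Contributing is weakly dominant for j when that share is at least 1/5.4 = 0.1852, and contributing 0 is dominant otherwise.
The shares above 0.1852 belong to Ben, Ivo and Jia, contributing 16 each; the remaining 3 contribute 0. Total contributed: 48.
The shared codebase effort pays out 5.4 × 48 = 259.20 in total (split across the unequal shares, but the aggregate is all that matters for the group sum).
The 3 free-riders keep 16 each, adding 48. Group total = 48 + 259.20 = 307.20.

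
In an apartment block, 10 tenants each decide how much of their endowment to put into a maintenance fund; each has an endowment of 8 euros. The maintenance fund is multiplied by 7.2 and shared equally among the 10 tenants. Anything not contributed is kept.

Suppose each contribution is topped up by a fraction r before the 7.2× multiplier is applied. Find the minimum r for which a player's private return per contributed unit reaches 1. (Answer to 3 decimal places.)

0.389

With matching at rate r, one contributed unit becomes (1 + r) in the maintenance fund and returns 7.2 × (1 + r) / 10 to the contributor.
Setting this equal to 1: 1 + r = 10/7.2 = 1.3889.
So the minimum matching rate is r = 1.3889 − 1 = 0.389.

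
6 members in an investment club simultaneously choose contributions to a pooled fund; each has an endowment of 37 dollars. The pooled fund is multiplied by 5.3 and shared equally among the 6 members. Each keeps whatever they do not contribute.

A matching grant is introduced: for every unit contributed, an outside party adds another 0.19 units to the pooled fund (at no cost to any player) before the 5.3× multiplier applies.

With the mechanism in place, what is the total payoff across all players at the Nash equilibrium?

1400.15 dollars

Under the mechanism each unit contributed yields 5.3 × 1.19 / 6 = 1.0512 back to its contributor per unit of net cost, which exceeds 1, making full contribution the dominant choice for everyone.
At the Nash equilibrium everyone contributes 37. Group total payoff = 5.3 × 1.19 × 222 = 1400.15.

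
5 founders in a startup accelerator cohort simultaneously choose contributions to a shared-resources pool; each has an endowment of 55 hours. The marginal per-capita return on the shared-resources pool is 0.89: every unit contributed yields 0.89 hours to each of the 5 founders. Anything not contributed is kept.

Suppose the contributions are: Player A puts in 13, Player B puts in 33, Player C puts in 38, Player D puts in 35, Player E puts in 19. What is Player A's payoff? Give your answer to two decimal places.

Total contributed: 13 + 33 + 38 + 35 + 19 = 138.
Each receives 0.89 × 138 = 122.82 from the shared-resources pool.
Player A keeps 55 − 13 = 42, so Player A's payoff is 42 + 122.82 = 164.82.

164.82 hours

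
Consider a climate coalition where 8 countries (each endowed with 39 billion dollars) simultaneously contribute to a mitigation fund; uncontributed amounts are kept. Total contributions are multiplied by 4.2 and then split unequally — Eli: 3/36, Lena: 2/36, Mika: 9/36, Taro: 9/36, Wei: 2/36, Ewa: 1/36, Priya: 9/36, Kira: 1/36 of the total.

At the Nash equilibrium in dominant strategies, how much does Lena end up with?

66.30 billion dollars

For player j, contributing a unit is worthwhile iff 4.2 × (j's share) ≥ 1, i.e. iff j's share is at least 0.2381.
The shares above 0.2381 belong to Mika, Taro and Priya, contributing 39 each; the remaining 5 contribute 0. Total contributed: 117.
Lena keeps 39 and receives 4.2 × 117 × 2/36 = 27.30 from the mitigation fund, for a payoff of 66.30.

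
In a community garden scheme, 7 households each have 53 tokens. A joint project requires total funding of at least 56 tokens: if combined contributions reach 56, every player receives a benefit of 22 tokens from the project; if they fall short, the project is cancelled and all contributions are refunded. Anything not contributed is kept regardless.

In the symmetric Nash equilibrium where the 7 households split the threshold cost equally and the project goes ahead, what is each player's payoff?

67 tokens

Equal share of the threshold: 56/7 = 8.
At this profile no one gains by cutting their contribution: any cut drops the total below 56, the project is cancelled, contributions are refunded, and the deviator ends with 53, which is less than 53 − 8 + 22 = 67. Contributing more than 8 just wastes the excess. So contributing exactly 8 is a best response.
Each player's payoff: 53 − 8 + 22 = 67.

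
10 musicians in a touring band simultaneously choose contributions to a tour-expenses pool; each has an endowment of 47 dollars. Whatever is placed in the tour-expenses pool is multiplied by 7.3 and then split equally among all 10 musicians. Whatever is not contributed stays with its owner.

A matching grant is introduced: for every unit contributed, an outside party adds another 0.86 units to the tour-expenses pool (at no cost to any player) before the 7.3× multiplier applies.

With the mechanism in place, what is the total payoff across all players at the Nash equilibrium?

6381.66 dollars

The effective private return per unit is now 7.3 × 1.86 / 10 = 1.3578 > 1, so every player's dominant strategy flips to full contribution.
At the Nash equilibrium everyone contributes 47. Group total payoff = 7.3 × 1.86 × 470 = 6381.66.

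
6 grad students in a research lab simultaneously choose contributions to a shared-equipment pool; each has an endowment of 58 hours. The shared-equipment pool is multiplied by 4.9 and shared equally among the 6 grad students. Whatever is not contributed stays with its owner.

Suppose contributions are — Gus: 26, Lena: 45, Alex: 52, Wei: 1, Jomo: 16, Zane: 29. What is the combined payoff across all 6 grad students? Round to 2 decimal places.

1007.10 hours

Total contributed: 26 + 45 + 52 + 1 + 16 + 29 = 169; total kept: 6 × 58 − 169 = 179.
The shared-equipment pool pays out 4.9 × 169 = 828.10 in aggregate.
Group total = 179 + 828.10 = 1007.10.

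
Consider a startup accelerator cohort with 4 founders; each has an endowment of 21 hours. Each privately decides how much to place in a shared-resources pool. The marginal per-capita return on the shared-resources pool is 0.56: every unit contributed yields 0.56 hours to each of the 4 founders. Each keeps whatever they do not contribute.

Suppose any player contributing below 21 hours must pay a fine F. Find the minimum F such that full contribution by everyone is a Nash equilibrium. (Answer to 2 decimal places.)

9.24 hours

Given the others contribute fully, the best deviation is to contribute 0 (any partial contribution still incurs the fine and gives up units whose private return 0.56 is below 1).
Deviating from 21 to 0 saves 21 hours but forfeits the deviator's share of the drop in the shared-resources pool: 0.56 × 21 = 11.76.
So the deviation gain is 21 − 11.76 = 9.24, and the fine must be at least 9.24 hours to wipe it out.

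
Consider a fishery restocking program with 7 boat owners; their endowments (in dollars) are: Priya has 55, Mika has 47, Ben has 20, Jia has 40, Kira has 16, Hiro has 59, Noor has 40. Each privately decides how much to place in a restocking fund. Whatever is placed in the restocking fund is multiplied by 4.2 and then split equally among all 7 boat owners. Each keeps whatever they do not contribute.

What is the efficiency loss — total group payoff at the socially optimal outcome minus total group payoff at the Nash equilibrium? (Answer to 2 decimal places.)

886.40 dollars

The private return per contributed unit is 4.2/7 = 0.6000 < 1 for every player regardless of endowment, so the Nash equilibrium is zero contribution and the group total is Σ E_j = 55 + 47 + 20 + 40 + 16 + 59 + 40 = 277.
Each contributed unit returns 4.200 to the group, so the social optimum is full contribution by everyone: group total = 4.200 × 277 = 1163.40.
Efficiency loss = (4.200 − 1) × 277 = 886.40.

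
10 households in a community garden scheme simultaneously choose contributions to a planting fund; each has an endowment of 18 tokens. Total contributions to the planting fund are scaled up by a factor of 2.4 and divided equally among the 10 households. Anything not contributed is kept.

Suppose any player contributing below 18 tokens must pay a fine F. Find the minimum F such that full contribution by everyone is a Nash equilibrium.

13.68 tokens

Given the others contribute fully, the best deviation is to contribute 0 (any partial contribution still incurs the fine and gives up units whose private return 0.2400 is below 1).
Deviating from 18 to 0 saves 18 tokens but forfeits the deviator's share of the drop in the planting fund: 2.4/10 × 18 = 4.32.
So the deviation gain is 18 − 4.32 = 13.68, and the fine must be at least 13.68 tokens to wipe it out.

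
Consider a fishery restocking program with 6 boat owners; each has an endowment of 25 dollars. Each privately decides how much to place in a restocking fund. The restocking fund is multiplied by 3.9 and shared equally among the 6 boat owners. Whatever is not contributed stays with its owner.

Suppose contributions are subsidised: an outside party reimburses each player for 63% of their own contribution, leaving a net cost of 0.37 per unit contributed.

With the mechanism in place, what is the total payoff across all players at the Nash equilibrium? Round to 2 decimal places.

679.50 dollars

With the mechanism, a contributed unit returns (3.9/6) / 0.37 = 1.7568 per unit of net cost to the contributor — now above 1 — so contributing fully is weakly dominant for every player.
At the Nash equilibrium everyone contributes 25. Group total payoff = 6 × (25 × 0.63 + 3.9 × 25) = 679.50.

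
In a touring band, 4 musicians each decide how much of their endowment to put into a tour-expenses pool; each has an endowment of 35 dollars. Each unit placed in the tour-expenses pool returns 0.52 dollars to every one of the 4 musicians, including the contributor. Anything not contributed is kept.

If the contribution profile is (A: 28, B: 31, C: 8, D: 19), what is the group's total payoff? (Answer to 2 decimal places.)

Total contributed: 28 + 31 + 8 + 19 = 86; total kept: 4 × 35 − 86 = 54.
The tour-expenses pool pays out 0.52 × 4 × 86 = 178.88 in aggregate.
Group total = 54 + 178.88 = 232.88.

232.88 dollars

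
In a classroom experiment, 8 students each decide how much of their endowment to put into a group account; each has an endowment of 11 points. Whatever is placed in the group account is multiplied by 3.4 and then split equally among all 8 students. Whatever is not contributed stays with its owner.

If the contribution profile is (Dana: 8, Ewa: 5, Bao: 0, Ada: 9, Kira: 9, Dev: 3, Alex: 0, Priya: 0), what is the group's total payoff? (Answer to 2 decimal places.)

169.60 points

Total contributed: 8 + 5 + 0 + 9 + 9 + 3 + 0 + 0 = 34; total kept: 8 × 11 − 34 = 54.
The group account pays out 3.4 × 34 = 115.60 in aggregate.
Group total = 54 + 115.60 = 169.60.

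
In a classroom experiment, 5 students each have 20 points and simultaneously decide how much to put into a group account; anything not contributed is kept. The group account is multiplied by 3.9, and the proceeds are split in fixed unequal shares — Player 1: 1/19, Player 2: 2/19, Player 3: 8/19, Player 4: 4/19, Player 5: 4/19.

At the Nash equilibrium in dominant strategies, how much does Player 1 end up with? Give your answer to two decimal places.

A player with share s gets back 3.9·s per unit contributed, so full contribution is dominant for anyone with s > 1/3.9 = 0.2564 and zero contribution is dominant for anyone below.
Player 3 alone (share 8/19) is above the threshold, contributing 20; the remaining 4 contribute 0. Total contributed: 20.
Player 1 keeps 20 and receives 3.9 × 20 × 1/19 = 4.11 from the group account, for a payoff of 24.11.

24.11 points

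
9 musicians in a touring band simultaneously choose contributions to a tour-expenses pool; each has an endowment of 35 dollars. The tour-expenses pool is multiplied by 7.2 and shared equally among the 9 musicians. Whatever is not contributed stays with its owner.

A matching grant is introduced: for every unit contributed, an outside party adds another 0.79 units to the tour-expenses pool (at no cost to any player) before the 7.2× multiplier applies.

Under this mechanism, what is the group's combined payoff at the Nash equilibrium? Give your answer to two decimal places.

Under the mechanism each unit contributed yields 7.2 × 1.79 / 9 = 1.4320 back to its contributor per unit of net cost, which exceeds 1, making full contribution the dominant choice for everyone.
At the Nash equilibrium everyone contributes 35. Group total payoff = 7.2 × 1.79 × 315 = 4059.72.

4059.72 dollars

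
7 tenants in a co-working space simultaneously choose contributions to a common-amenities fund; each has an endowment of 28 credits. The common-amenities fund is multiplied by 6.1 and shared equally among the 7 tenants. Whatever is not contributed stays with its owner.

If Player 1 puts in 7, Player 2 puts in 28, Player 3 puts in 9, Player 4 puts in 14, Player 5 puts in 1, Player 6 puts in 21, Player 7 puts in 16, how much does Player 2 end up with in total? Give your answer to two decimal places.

Total contributed: 7 + 28 + 9 + 14 + 1 + 21 + 16 = 96.
Each receives 6.1 × 96 / 7 = 83.66 from the common-amenities fund.
Player 2 keeps 28 − 28 = 0, so Player 2's payoff is 0 + 83.66 = 83.66.

83.66 credits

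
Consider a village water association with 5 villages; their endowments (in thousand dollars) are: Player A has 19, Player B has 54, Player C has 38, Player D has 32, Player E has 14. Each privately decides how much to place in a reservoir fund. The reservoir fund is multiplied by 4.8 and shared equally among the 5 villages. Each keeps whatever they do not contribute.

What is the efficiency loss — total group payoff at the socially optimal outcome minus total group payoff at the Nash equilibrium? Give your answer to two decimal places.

The private return per contributed unit is 4.8/5 = 0.9600 < 1 for every player regardless of endowment, so the Nash equilibrium is zero contribution and the group total is Σ E_j = 19 + 54 + 38 + 32 + 14 = 157.
Each contributed unit returns 4.800 to the group, so the social optimum is full contribution by everyone: group total = 4.800 × 157 = 753.60.
Efficiency loss = (4.800 − 1) × 157 = 596.60.

596.60 thousand dollars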